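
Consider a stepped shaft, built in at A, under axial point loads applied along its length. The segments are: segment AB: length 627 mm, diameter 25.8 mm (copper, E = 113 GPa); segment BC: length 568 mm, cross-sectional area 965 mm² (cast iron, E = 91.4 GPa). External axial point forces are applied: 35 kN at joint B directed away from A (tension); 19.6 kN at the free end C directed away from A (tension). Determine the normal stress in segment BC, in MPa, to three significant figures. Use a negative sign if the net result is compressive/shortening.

20.3 MPa

Internal axial forces (sectioning from the free end, tension +): N_BC = 19.6 kN, N_AB = 54.6 kN.
σ_BC = N_BC/A_BC = 19600/965 = 20.31 MPa.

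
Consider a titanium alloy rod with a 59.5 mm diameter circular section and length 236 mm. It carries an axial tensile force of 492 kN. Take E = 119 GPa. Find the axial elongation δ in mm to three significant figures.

A = 2781 mm².
δ_mech = NL/(AE) = 492000·236/(2781·119000) = 0.3509 mm.

0.351 mm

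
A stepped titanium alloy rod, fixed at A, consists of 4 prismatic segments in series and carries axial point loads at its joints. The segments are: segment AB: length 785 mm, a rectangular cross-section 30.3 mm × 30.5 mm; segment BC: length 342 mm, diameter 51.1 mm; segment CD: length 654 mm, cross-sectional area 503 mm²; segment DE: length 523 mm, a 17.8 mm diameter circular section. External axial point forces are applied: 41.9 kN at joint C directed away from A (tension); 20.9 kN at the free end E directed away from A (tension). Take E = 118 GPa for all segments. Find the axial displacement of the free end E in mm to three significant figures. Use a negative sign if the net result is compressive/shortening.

Internal axial forces (sectioning from the free end, tension +): N_DE = 20.9 kN, N_CD = 20.9 kN, N_BC = 62.8 kN, N_AB = 62.8 kN.
A_AB = 924.1 mm².
A_BC = 2051 mm².
A_DE = 248.8 mm².
δ_AB = 62800·785/(924.1·118000) = 0.4521 mm
δ_BC = 62800·342/(2051·118000) = 0.08875 mm
δ_CD = 20900·654/(503·118000) = 0.2303 mm
δ_DE = 20900·523/(248.8·118000) = 0.3723 mm
δ = Σδ_i = 1.143 mm.

1.14 mm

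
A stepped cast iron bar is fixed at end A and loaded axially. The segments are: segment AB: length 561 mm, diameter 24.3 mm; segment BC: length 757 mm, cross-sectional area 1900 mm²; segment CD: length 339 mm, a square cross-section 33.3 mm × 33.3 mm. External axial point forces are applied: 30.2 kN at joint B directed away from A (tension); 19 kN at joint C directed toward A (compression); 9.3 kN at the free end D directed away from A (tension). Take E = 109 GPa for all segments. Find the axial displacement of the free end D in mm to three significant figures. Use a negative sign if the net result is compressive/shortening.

Internal axial forces (sectioning from the free end, tension +): N_CD = 9.3 kN, N_BC = -9.7 kN, N_AB = 20.5 kN.
A_AB = 463.8 mm².
A_CD = 1109 mm².
δ_AB = 20500·561/(463.8·109000) = 0.2275 mm
δ_BC = -9700·757/(1900·109000) = -0.03546 mm
δ_CD = 9300·339/(1109·109000) = 0.02608 mm
δ = Σδ_i = 0.2181 mm.

0.218 mm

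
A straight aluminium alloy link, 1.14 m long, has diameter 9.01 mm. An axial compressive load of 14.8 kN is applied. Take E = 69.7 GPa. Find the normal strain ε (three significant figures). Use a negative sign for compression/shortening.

A = 63.76 mm².
σ = N/A = -232.1 MPa; ε = σ/E = -232.1/69700 = -3.330e-03.

-0.00333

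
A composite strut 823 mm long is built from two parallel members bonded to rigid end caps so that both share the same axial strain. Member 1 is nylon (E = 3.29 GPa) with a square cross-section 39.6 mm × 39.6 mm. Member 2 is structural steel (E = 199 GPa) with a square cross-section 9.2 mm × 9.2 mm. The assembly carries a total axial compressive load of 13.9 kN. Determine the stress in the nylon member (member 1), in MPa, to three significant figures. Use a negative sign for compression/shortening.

-2.08 MPa

A_1 = 1568 mm².
A_2 = 84.64 mm².
Equal strain + equilibrium ⇒ each member carries load in proportion to AE: A₁E₁ = 5159000 N, A₂E₂ = 16840000 N, ΣAE = 22000000 N.
σ₁ = P·E₁/ΣAE = -13900·3290/22000000 = -2.078 MPa.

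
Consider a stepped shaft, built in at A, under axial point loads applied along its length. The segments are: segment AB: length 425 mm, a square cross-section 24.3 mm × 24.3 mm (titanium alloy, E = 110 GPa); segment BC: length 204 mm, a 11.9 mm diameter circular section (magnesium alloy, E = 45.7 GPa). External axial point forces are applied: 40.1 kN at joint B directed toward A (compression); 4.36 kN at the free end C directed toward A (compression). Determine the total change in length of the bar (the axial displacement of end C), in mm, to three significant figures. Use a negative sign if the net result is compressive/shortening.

Internal axial forces (sectioning from the free end, tension +): N_BC = -4.36 kN, N_AB = -44.46 kN.
A_AB = 590.5 mm².
A_BC = 111.2 mm².
δ_AB = -44460·425/(590.5·110000) = -0.2909 mm
δ_BC = -4360·204/(111.2·45700) = -0.175 mm
δ = Σδ_i = -0.4659 mm.

-0.466 mm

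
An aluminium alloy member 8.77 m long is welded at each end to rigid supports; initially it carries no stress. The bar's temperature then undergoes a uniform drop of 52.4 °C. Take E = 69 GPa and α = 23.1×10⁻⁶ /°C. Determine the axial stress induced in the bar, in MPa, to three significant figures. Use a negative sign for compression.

Free thermal expansion αLΔT = 23.1e-6 · 8770 · -52.4 = -10.62 mm.
The walls impose strain ε = −(-10.62)/8770 = 1.2104e-03; σ = Eε = 69000 · 1.2104e-03 = 83.52 MPa.

83.5 MPa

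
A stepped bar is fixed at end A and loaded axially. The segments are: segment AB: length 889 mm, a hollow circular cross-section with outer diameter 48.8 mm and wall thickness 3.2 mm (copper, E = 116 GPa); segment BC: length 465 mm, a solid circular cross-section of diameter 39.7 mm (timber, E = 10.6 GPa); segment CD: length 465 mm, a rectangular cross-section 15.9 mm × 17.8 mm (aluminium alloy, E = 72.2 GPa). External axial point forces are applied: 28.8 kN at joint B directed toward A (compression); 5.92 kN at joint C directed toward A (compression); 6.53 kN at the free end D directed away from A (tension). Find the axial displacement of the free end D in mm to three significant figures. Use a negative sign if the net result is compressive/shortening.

-0.301 mm

Internal axial forces (sectioning from the free end, tension +): N_CD = 6.53 kN, N_BC = 0.61 kN, N_AB = -28.19 kN.
A_AB = 458.4 mm².
A_BC = 1238 mm².
A_CD = 283 mm².
δ_AB = -28190·889/(458.4·116000) = -0.4713 mm
δ_BC = 610·465/(1238·10600) = 0.02162 mm
δ_CD = 6530·465/(283·72200) = 0.1486 mm
δ = Σδ_i = -0.3011 mm.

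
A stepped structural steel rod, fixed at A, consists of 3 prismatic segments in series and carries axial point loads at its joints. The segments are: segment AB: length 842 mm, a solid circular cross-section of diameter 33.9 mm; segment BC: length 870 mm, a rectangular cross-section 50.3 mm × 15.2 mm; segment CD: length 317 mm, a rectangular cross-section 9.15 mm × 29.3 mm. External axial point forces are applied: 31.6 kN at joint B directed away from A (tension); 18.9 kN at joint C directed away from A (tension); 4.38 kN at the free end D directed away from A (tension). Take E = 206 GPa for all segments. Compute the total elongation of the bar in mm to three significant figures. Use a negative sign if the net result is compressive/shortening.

Internal axial forces (sectioning from the free end, tension +): N_CD = 4.38 kN, N_BC = 23.28 kN, N_AB = 54.88 kN.
A_AB = 902.6 mm².
A_BC = 764.6 mm².
A_CD = 268.1 mm².
δ_AB = 54880·842/(902.6·206000) = 0.2485 mm
δ_BC = 23280·870/(764.6·206000) = 0.1286 mm
δ_CD = 4380·317/(268.1·206000) = 0.02514 mm
δ = Σδ_i = 0.4023 mm.

0.402 mm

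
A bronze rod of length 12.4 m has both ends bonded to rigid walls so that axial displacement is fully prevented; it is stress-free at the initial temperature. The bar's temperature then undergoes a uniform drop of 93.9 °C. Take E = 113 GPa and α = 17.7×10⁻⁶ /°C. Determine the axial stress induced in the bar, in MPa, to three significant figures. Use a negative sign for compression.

188 MPa

Free thermal expansion αLΔT = 17.7e-6 · 12400 · -93.9 = -20.61 mm.
The walls impose strain ε = −(-20.61)/12400 = 1.6620e-03; σ = Eε = 113000 · 1.6620e-03 = 187.8 MPa.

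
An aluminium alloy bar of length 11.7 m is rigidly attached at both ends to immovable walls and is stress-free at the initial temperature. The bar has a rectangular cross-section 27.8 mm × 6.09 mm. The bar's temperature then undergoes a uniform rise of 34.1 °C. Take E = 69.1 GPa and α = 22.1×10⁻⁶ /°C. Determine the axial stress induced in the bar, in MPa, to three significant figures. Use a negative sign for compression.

-52.1 MPa

Free thermal expansion αLΔT = 22.1e-6 · 11700 · 34.1 = 8.817 mm.
The walls impose strain ε = −(8.817)/11700 = -7.5361e-04; σ = Eε = 69100 · -7.5361e-04 = -52.07 MPa.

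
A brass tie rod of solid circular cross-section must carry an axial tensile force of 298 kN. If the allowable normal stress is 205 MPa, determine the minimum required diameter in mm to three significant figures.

43.0 mm

Required area A ≥ P/σ_allow = 298000/205 = 1454 mm².
For a solid circular section, d ≥ √(4A/π) = 43.02 mm.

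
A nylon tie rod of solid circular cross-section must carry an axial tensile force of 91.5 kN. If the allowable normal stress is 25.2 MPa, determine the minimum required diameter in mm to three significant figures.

68.0 mm

Required area A ≥ P/σ_allow = 91500/25.2 = 3631 mm².
For a solid circular section, d ≥ √(4A/π) = 67.99 mm.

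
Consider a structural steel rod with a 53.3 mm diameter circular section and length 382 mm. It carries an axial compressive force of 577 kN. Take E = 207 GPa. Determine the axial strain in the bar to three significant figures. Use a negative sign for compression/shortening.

-0.00125

A = 2231 mm².
σ = N/A = -258.6 MPa; ε = σ/E = -258.6/207000 = -1.249e-03.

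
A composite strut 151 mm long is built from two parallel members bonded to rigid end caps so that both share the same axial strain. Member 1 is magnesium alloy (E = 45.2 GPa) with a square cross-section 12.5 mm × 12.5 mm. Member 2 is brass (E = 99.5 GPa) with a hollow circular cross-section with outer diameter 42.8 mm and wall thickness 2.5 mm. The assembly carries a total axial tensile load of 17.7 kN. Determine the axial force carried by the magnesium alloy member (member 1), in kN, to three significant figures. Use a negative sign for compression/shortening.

A_1 = 156.2 mm².
A_2 = 316.5 mm².
Equal strain + equilibrium ⇒ each member carries load in proportion to AE: A₁E₁ = 7062000 N, A₂E₂ = 31490000 N, ΣAE = 38560000 N.
F₁ = P·A₁E₁/ΣAE = 17700·7062000/38560000 = 3242 N.

3.24 kN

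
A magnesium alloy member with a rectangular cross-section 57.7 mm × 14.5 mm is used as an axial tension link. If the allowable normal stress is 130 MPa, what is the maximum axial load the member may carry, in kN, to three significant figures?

109 kN

A = 836.7 mm².
P_max = σ_allow · A = 130 · 836.7 = 108800 N = 108.8 kN.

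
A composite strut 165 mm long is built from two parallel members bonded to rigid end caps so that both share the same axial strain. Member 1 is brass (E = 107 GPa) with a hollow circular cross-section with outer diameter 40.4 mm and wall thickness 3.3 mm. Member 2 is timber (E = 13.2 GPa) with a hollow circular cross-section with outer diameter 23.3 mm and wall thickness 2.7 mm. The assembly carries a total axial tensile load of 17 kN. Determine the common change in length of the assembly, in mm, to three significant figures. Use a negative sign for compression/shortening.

A_1 = 384.6 mm².
A_2 = 174.7 mm².
Equal strain + equilibrium ⇒ each member carries load in proportion to AE: A₁E₁ = 41150000 N, A₂E₂ = 2307000 N, ΣAE = 43460000 N.
δ = PL/ΣAE = 17000·165/43460000 = 0.06454 mm.

0.0645 mm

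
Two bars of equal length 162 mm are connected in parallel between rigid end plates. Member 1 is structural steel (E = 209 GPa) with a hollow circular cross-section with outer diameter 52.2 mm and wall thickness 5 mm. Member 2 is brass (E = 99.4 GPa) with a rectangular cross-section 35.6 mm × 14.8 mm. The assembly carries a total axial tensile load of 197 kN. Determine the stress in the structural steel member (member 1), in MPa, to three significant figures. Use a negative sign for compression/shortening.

199 MPa

A_1 = 741.4 mm².
A_2 = 526.9 mm².
Equal strain + equilibrium ⇒ each member carries load in proportion to AE: A₁E₁ = 155000000 N, A₂E₂ = 52370000 N, ΣAE = 207300000 N.
σ₁ = P·E₁/ΣAE = 197000·209000/207300000 = 198.6 MPa.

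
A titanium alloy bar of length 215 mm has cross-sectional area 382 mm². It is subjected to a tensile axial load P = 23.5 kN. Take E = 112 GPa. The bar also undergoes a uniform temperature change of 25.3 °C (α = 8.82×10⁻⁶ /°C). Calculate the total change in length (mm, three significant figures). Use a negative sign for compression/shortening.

0.166 mm

δ_mech = NL/(AE) = 23500·215/(382·112000) = 0.1181 mm.
δ_thermal = αLΔT = 8.82e-6·215·25.3 = 0.04798 mm.
δ = δ_mech + δ_thermal = 0.1661 mm.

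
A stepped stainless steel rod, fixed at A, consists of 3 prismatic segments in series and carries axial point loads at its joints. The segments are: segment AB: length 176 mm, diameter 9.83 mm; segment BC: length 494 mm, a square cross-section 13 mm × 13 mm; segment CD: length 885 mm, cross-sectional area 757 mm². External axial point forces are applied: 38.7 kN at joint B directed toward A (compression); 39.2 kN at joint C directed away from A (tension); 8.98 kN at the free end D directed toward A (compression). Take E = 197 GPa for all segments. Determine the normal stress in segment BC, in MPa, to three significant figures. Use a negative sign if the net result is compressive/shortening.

179 MPa

Internal axial forces (sectioning from the free end, tension +): N_CD = -8.98 kN, N_BC = 30.22 kN, N_AB = -8.48 kN.
A_BC = 169 mm².
σ_BC = N_BC/A_BC = 30220/169 = 178.8 MPa.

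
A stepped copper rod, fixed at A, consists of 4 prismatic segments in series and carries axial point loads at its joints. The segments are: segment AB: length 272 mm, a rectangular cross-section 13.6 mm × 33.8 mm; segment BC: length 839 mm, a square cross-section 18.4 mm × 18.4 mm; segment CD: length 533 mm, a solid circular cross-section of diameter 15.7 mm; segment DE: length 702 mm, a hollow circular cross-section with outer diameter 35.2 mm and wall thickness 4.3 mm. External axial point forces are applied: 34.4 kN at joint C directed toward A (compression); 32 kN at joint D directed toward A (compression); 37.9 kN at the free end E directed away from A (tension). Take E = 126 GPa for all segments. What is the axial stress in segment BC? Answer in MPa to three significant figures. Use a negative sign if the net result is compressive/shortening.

Internal axial forces (sectioning from the free end, tension +): N_DE = 37.9 kN, N_CD = 5.9 kN, N_BC = -28.5 kN, N_AB = -28.5 kN.
A_BC = 338.6 mm².
σ_BC = N_BC/A_BC = -28500/338.6 = -84.18 MPa.

-84.2 MPa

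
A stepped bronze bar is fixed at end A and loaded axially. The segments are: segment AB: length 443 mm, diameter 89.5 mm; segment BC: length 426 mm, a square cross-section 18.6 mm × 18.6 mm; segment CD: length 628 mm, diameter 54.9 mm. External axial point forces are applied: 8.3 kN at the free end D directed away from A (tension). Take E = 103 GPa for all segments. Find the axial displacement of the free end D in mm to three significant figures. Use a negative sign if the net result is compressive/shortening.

0.126 mm

Internal axial forces (sectioning from the free end, tension +): N_CD = 8.3 kN, N_BC = 8.3 kN, N_AB = 8.3 kN.
A_AB = 6291 mm².
A_BC = 346 mm².
A_CD = 2367 mm².
δ_AB = 8300·443/(6291·103000) = 0.005674 mm
δ_BC = 8300·426/(346·103000) = 0.09923 mm
δ_CD = 8300·628/(2367·103000) = 0.02138 mm
δ = Σδ_i = 0.1263 mm.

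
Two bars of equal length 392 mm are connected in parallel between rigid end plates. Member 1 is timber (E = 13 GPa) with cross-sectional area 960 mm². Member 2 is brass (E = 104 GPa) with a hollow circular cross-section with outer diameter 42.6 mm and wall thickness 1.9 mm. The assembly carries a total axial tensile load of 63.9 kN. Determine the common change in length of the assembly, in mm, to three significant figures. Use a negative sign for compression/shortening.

0.664 mm

A_2 = 242.9 mm².
Equal strain + equilibrium ⇒ each member carries load in proportion to AE: A₁E₁ = 12480000 N, A₂E₂ = 25270000 N, ΣAE = 37750000 N.
δ = PL/ΣAE = 63900·392/37750000 = 0.6636 mm.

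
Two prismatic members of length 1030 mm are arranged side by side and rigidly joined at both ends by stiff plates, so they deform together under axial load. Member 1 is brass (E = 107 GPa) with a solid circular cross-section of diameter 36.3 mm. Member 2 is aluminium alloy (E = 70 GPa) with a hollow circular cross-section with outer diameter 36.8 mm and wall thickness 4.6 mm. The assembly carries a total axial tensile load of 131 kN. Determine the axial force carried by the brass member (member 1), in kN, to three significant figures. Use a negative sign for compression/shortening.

101 kN

A_1 = 1035 mm².
A_2 = 465.3 mm².
Equal strain + equilibrium ⇒ each member carries load in proportion to AE: A₁E₁ = 110700000 N, A₂E₂ = 32570000 N, ΣAE = 143300000 N.
F₁ = P·A₁E₁/ΣAE = 131000·110700000/143300000 = 101200 N.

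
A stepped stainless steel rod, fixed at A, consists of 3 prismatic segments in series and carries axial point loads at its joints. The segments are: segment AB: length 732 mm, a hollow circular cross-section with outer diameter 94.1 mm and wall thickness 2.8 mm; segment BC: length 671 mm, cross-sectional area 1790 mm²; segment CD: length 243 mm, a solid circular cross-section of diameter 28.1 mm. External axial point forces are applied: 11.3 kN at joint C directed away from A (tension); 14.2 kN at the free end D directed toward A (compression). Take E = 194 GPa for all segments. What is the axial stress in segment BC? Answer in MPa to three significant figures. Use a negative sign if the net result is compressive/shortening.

Internal axial forces (sectioning from the free end, tension +): N_CD = -14.2 kN, N_BC = -2.9 kN, N_AB = -2.9 kN.
σ_BC = N_BC/A_BC = -2900/1790 = -1.62 MPa.

-1.62 MPa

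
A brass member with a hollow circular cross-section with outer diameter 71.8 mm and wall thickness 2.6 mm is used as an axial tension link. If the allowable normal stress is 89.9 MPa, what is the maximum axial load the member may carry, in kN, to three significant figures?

50.8 kN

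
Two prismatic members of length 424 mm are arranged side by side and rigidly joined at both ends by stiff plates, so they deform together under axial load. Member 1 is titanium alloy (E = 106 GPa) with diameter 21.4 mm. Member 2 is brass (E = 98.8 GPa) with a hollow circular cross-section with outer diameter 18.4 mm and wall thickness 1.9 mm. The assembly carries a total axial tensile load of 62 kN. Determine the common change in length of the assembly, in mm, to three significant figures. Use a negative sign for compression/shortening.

0.549 mm

A_1 = 359.7 mm².
A_2 = 98.49 mm².
Equal strain + equilibrium ⇒ each member carries load in proportion to AE: A₁E₁ = 38130000 N, A₂E₂ = 9731000 N, ΣAE = 47860000 N.
δ = PL/ΣAE = 62000·424/47860000 = 0.5493 mm.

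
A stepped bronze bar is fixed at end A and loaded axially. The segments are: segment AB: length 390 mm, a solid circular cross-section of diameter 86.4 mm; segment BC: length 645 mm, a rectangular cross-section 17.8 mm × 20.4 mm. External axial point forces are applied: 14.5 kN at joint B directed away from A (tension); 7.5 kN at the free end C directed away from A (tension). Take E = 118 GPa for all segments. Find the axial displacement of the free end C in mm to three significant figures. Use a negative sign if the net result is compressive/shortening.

Internal axial forces (sectioning from the free end, tension +): N_BC = 7.5 kN, N_AB = 22 kN.
A_AB = 5863 mm².
A_BC = 363.1 mm².
δ_AB = 22000·390/(5863·118000) = 0.0124 mm
δ_BC = 7500·645/(363.1·118000) = 0.1129 mm
δ = Σδ_i = 0.1253 mm.

0.125 mm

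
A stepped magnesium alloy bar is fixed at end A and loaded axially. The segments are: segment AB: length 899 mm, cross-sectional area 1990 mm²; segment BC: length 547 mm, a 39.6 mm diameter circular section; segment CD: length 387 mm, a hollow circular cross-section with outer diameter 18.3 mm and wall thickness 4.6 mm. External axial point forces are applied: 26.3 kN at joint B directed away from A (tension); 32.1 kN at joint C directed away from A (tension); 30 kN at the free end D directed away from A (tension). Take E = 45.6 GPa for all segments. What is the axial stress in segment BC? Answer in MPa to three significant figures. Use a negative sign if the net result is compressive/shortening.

50.4 MPa

Internal axial forces (sectioning from the free end, tension +): N_CD = 30 kN, N_BC = 62.1 kN, N_AB = 88.4 kN.
A_BC = 1232 mm².
σ_BC = N_BC/A_BC = 62100/1232 = 50.42 MPa.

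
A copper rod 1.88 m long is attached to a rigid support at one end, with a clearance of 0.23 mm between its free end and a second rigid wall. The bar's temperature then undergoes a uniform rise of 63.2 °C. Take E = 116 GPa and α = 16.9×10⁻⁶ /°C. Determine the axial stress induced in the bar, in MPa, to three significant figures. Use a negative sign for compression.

-110 MPa

Free thermal expansion αLΔT = 16.9e-6 · 1880 · 63.2 = 2.008 mm.
The walls engage after the gap closes; constrained expansion = 2.008 − 0.23 = 1.778 mm.
The walls impose strain ε = −(1.778)/1880 = -9.4574e-04; σ = Eε = 116000 · -9.4574e-04 = -109.7 MPa.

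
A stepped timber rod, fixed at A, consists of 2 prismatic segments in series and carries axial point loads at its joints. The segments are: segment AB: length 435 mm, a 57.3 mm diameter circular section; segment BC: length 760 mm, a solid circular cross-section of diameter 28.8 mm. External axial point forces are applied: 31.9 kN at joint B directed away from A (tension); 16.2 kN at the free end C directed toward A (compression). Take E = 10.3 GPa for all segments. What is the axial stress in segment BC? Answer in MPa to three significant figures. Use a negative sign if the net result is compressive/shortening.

Internal axial forces (sectioning from the free end, tension +): N_BC = -16.2 kN, N_AB = 15.7 kN.
A_BC = 651.4 mm².
σ_BC = N_BC/A_BC = -16200/651.4 = -24.87 MPa.

-24.9 MPa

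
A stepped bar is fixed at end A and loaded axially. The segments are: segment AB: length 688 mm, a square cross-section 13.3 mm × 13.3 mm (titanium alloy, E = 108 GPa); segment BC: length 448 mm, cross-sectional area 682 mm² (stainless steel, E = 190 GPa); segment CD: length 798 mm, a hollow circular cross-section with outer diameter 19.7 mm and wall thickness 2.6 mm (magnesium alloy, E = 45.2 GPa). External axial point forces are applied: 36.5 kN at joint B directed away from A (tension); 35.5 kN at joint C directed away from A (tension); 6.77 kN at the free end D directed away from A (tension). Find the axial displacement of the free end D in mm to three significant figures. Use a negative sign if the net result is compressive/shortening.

3.84 mm

Internal axial forces (sectioning from the free end, tension +): N_CD = 6.77 kN, N_BC = 42.27 kN, N_AB = 78.77 kN.
A_AB = 176.9 mm².
A_CD = 139.7 mm².
δ_AB = 78770·688/(176.9·108000) = 2.837 mm
δ_BC = 42270·448/(682·190000) = 0.1461 mm
δ_CD = 6770·798/(139.7·45200) = 0.8557 mm
δ = Σδ_i = 3.839 mm.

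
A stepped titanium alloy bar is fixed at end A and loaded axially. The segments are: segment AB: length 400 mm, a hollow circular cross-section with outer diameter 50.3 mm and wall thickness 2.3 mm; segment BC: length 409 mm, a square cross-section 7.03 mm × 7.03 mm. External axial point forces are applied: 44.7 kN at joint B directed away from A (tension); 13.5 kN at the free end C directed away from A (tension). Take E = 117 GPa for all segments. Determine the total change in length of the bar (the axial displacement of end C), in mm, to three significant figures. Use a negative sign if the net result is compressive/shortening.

1.53 mm

Internal axial forces (sectioning from the free end, tension +): N_BC = 13.5 kN, N_AB = 58.2 kN.
A_AB = 346.8 mm².
A_BC = 49.42 mm².
δ_AB = 58200·400/(346.8·117000) = 0.5737 mm
δ_BC = 13500·409/(49.42·117000) = 0.9549 mm
δ = Σδ_i = 1.529 mm.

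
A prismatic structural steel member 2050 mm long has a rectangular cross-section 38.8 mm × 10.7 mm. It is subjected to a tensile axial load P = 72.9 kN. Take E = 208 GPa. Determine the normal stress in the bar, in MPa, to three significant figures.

176 MPa

A = 415.2 mm².
σ = N/A = 72900/415.2 = 175.6 MPa.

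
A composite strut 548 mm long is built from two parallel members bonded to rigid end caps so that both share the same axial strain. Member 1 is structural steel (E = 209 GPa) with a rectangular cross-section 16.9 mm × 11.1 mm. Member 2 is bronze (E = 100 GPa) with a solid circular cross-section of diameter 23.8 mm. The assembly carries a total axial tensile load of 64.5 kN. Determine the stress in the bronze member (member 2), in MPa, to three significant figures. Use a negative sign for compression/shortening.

77.1 MPa

A_1 = 187.6 mm².
A_2 = 444.9 mm².
Equal strain + equilibrium ⇒ each member carries load in proportion to AE: A₁E₁ = 39210000 N, A₂E₂ = 44490000 N, ΣAE = 83690000 N.
σ₂ = P·E₂/ΣAE = 64500·100000/83690000 = 77.07 MPa.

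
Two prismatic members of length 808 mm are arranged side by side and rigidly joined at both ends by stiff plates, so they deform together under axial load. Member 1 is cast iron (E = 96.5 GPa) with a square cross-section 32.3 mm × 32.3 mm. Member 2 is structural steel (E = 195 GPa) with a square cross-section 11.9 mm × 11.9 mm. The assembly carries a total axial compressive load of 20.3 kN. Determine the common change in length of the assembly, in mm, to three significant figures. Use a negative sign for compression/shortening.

-0.128 mm

A_1 = 1043 mm².
A_2 = 141.6 mm².
Equal strain + equilibrium ⇒ each member carries load in proportion to AE: A₁E₁ = 100700000 N, A₂E₂ = 27610000 N, ΣAE = 128300000 N.
δ = PL/ΣAE = -20300·808/128300000 = -0.1279 mm.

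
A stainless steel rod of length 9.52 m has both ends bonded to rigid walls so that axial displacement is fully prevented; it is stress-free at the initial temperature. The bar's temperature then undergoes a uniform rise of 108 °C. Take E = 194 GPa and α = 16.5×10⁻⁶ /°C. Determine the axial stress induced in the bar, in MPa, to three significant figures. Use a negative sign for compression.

Free thermal expansion αLΔT = 16.5e-6 · 9520 · 108 = 16.96 mm.
The walls impose strain ε = −(16.96)/9520 = -1.7820e-03; σ = Eε = 194000 · -1.7820e-03 = -345.7 MPa.

-346 MPa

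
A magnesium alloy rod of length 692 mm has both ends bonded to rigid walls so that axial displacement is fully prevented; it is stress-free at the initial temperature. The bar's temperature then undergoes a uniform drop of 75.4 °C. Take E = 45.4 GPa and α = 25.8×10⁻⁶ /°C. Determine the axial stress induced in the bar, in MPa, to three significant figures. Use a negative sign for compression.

Free thermal expansion αLΔT = 25.8e-6 · 692 · -75.4 = -1.346 mm.
The walls impose strain ε = −(-1.346)/692 = 1.9453e-03; σ = Eε = 45400 · 1.9453e-03 = 88.32 MPa.

88.3 MPa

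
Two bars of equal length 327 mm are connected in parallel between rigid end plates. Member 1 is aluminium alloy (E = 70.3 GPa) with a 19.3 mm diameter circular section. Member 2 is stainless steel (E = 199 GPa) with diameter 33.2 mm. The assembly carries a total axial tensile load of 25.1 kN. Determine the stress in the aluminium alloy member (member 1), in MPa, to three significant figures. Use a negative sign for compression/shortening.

A_1 = 292.6 mm².
A_2 = 865.7 mm².
Equal strain + equilibrium ⇒ each member carries load in proportion to AE: A₁E₁ = 20570000 N, A₂E₂ = 172300000 N, ΣAE = 192800000 N.
σ₁ = P·E₁/ΣAE = 25100·70300/192800000 = 9.15 MPa.

9.15 MPa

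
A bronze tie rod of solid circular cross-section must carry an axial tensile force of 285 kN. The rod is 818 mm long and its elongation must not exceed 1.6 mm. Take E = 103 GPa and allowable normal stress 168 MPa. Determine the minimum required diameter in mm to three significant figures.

46.5 mm

Required area A ≥ P/σ_allow = 285000/168 = 1696 mm².
For a solid circular section, d ≥ √(4A/π) = 46.48 mm.
Elongation limit: A ≥ PL/(Eδ_allow) = 285000·818/(103000·1.6) = 1415 mm² ⇒ d ≥ 42.44 mm.
The stress limit governs.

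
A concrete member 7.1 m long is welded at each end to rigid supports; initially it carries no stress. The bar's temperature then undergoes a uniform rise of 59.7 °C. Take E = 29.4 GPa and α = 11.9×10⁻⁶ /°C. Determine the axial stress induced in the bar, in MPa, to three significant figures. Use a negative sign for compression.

-20.9 MPa

Free thermal expansion αLΔT = 11.9e-6 · 7100 · 59.7 = 5.044 mm.
The walls impose strain ε = −(5.044)/7100 = -7.1043e-04; σ = Eε = 29400 · -7.1043e-04 = -20.89 MPa.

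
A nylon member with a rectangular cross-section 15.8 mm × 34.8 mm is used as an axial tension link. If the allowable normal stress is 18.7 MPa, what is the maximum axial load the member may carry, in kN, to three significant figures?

10.3 kN

A = 549.8 mm².
P_max = σ_allow · A = 18.7 · 549.8 = 10280 N = 10.28 kN.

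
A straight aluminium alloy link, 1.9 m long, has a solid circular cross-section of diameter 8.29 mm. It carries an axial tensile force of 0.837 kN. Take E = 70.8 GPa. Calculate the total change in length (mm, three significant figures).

0.416 mm

A = 53.98 mm².
δ_mech = NL/(AE) = 837·1900/(53.98·70800) = 0.4161 mm.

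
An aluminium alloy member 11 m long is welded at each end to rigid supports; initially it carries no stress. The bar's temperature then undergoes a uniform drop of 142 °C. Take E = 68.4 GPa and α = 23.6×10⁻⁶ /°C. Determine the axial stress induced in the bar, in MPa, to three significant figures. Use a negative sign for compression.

229 MPa

Free thermal expansion αLΔT = 23.6e-6 · 11000 · -142 = -36.86 mm.
The walls impose strain ε = −(-36.86)/11000 = 3.3512e-03; σ = Eε = 68400 · 3.3512e-03 = 229.2 MPa.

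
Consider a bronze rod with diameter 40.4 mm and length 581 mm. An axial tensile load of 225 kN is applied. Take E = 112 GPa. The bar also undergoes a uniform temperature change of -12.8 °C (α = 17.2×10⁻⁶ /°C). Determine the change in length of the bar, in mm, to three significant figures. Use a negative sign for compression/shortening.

0.783 mm

A = 1282 mm².
δ_mech = NL/(AE) = 225000·581/(1282·112000) = 0.9105 mm.
δ_thermal = αLΔT = 17.2e-6·581·-12.8 = -0.1279 mm.
δ = δ_mech + δ_thermal = 0.7826 mm.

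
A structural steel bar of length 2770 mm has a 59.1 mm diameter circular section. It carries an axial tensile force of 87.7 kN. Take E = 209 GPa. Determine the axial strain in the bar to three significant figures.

1.53e-04

A = 2743 mm².
σ = N/A = 31.97 MPa; ε = σ/E = 31.97/209000 = 1.530e-04.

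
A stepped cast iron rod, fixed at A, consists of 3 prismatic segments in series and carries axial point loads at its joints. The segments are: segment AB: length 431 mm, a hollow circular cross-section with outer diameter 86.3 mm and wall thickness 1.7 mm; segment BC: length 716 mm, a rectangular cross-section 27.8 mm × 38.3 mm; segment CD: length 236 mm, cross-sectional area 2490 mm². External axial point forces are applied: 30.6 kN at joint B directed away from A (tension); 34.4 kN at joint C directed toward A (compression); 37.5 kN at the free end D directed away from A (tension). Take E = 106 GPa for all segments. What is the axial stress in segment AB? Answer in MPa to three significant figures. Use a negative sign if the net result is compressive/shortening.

74.6 MPa

Internal axial forces (sectioning from the free end, tension +): N_CD = 37.5 kN, N_BC = 3.1 kN, N_AB = 33.7 kN.
A_AB = 451.8 mm².
σ_AB = N_AB/A_AB = 33700/451.8 = 74.59 MPa.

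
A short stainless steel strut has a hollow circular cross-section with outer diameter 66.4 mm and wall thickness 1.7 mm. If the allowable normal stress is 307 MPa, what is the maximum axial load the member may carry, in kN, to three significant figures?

A = 345.5 mm².
P_max = σ_allow · A = 307 · 345.5 = 106100 N = 106.1 kN.

106 kN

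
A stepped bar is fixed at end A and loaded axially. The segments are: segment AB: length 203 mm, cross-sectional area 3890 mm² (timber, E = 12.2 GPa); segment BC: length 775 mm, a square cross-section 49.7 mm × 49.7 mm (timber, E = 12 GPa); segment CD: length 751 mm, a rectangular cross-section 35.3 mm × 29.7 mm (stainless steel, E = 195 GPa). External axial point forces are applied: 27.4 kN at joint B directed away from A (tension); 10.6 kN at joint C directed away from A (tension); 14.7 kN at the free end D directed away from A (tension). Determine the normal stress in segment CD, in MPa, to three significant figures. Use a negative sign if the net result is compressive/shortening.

Internal axial forces (sectioning from the free end, tension +): N_CD = 14.7 kN, N_BC = 25.3 kN, N_AB = 52.7 kN.
A_CD = 1048 mm².
σ_CD = N_CD/A_CD = 14700/1048 = 14.02 MPa.

14.0 MPa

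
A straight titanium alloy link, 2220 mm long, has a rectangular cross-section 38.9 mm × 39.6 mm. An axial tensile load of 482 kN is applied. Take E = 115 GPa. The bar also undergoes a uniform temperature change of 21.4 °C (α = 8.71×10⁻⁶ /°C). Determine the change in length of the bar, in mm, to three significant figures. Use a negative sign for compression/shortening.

6.45 mm

A = 1540 mm².
δ_mech = NL/(AE) = 482000·2220/(1540·115000) = 6.04 mm.
δ_thermal = αLΔT = 8.71e-6·2220·21.4 = 0.4138 mm.
δ = δ_mech + δ_thermal = 6.454 mm.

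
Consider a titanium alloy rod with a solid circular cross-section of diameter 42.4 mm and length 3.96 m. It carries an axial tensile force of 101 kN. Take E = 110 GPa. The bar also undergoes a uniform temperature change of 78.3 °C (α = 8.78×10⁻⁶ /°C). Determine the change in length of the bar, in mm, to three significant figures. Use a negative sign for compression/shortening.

A = 1412 mm².
δ_mech = NL/(AE) = 101000·3960/(1412·110000) = 2.575 mm.
δ_thermal = αLΔT = 8.78e-6·3960·78.3 = 2.722 mm.
δ = δ_mech + δ_thermal = 5.298 mm.

5.30 mm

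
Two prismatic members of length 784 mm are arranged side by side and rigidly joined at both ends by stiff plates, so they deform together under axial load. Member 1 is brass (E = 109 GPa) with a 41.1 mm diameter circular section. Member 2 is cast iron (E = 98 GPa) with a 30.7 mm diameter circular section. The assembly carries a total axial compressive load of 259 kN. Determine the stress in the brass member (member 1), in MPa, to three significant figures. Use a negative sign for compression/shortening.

A_1 = 1327 mm².
A_2 = 740.2 mm².
Equal strain + equilibrium ⇒ each member carries load in proportion to AE: A₁E₁ = 144600000 N, A₂E₂ = 72540000 N, ΣAE = 217200000 N.
σ₁ = P·E₁/ΣAE = -259000·109000/217200000 = -130 MPa.

-130 MPa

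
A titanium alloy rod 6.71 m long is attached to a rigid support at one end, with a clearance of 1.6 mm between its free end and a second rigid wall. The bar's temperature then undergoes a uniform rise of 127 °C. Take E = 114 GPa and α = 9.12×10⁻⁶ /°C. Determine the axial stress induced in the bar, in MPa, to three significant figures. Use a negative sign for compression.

Free thermal expansion αLΔT = 9.12e-6 · 6710 · 127 = 7.772 mm.
The walls engage after the gap closes; constrained expansion = 7.772 − 1.6 = 6.172 mm.
The walls impose strain ε = −(6.172)/6710 = -9.1979e-04; σ = Eε = 114000 · -9.1979e-04 = -104.9 MPa.

-105 MPa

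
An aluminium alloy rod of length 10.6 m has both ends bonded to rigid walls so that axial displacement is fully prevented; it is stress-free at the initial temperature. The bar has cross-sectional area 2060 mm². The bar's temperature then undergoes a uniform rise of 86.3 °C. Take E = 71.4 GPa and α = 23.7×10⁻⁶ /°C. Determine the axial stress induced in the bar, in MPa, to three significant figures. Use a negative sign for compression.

-146 MPa

Free thermal expansion αLΔT = 23.7e-6 · 10600 · 86.3 = 21.68 mm.
The walls impose strain ε = −(21.68)/10600 = -2.0453e-03; σ = Eε = 71400 · -2.0453e-03 = -146 MPa.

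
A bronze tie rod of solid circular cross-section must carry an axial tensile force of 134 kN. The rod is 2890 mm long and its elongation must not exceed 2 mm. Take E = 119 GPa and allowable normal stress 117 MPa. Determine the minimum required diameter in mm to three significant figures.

45.5 mm

Required area A ≥ P/σ_allow = 134000/117 = 1145 mm².
For a solid circular section, d ≥ √(4A/π) = 38.19 mm.
Elongation limit: A ≥ PL/(Eδ_allow) = 134000·2890/(119000·2) = 1627 mm² ⇒ d ≥ 45.52 mm.
The elongation limit governs.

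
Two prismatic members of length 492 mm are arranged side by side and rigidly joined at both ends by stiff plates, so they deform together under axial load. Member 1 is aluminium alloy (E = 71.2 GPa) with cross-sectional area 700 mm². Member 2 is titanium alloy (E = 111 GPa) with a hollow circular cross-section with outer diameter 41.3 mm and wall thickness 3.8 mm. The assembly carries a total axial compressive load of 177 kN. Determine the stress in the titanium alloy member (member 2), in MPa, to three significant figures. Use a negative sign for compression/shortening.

-197 MPa

A_2 = 447.7 mm².
Equal strain + equilibrium ⇒ each member carries load in proportion to AE: A₁E₁ = 49840000 N, A₂E₂ = 49690000 N, ΣAE = 99530000 N.
σ₂ = P·E₂/ΣAE = -177000·111000/99530000 = -197.4 MPa.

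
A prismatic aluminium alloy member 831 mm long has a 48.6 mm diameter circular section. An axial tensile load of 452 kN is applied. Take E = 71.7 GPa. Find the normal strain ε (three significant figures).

A = 1855 mm².
σ = N/A = 243.7 MPa; ε = σ/E = 243.7/71700 = 3.398e-03.

0.00340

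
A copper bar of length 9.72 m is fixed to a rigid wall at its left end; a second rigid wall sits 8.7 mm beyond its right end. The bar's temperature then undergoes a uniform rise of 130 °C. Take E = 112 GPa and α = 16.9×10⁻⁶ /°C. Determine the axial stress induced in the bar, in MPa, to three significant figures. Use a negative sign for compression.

-146 MPa

Free thermal expansion αLΔT = 16.9e-6 · 9720 · 130 = 21.35 mm.
The walls engage after the gap closes; constrained expansion = 21.35 − 8.7 = 12.65 mm.
The walls impose strain ε = −(12.65)/9720 = -1.3019e-03; σ = Eε = 112000 · -1.3019e-03 = -145.8 MPa.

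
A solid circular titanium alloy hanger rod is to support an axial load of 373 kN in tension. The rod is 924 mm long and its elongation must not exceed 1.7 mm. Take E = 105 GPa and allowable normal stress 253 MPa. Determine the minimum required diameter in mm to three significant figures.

49.6 mm

Required area A ≥ P/σ_allow = 373000/253 = 1474 mm².
For a solid circular section, d ≥ √(4A/π) = 43.33 mm.
Elongation limit: A ≥ PL/(Eδ_allow) = 373000·924/(105000·1.7) = 1931 mm² ⇒ d ≥ 49.58 mm.
The elongation limit governs.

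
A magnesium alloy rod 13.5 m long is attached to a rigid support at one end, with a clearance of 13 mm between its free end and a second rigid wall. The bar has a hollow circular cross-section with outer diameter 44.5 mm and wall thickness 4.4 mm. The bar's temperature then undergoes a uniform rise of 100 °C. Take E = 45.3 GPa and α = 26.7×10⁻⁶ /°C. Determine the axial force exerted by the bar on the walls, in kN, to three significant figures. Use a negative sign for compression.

Free thermal expansion αLΔT = 26.7e-6 · 13500 · 100 = 36.04 mm.
The walls engage after the gap closes; constrained expansion = 36.04 − 13 = 23.04 mm.
The walls impose strain ε = −(23.04)/13500 = -1.7070e-03; σ = Eε = 45300 · -1.7070e-03 = -77.33 MPa.
Wall reaction R = σ·A = -77.33·554.3 = -42860 N = -42.86 kN.

-42.9 kN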